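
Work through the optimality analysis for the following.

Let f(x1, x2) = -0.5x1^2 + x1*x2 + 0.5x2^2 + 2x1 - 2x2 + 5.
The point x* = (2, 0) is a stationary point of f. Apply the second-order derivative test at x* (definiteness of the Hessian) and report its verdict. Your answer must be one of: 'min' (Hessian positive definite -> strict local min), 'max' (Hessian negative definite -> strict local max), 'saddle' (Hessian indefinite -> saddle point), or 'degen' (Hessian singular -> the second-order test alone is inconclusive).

Compute the Hessian H = grad^2 f:
  H = [[-1, 1], [1, 1]]
Verify stationarity: grad f(x*) = H x* + g = (0, 0).
Eigenvalues of H: -1.4142, 1.4142.
Eigenvalues have mixed signs, so H is indefinite -> x* is a saddle point.

saddle


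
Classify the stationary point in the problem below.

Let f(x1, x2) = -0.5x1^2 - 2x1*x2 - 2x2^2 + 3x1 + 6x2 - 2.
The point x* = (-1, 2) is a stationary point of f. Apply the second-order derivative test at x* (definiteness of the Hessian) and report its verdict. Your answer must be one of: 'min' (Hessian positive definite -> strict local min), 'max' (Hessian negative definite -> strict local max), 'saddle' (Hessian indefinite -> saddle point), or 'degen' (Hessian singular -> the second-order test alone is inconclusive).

Compute the Hessian H = grad^2 f:
  H = [[-1, -2], [-2, -4]]
Verify stationarity: grad f(x*) = H x* + g = (0, 0).
Eigenvalues of H: -5, 0.
H has a zero eigenvalue (singular; negative semidefinite but not definite), so H is neither positive definite, negative definite, nor indefinite. The second-order test alone is inconclusive -> degen.
(Indeed, f is constant along the null direction of H through x*, so x* is not a strict local extremum.)

degen


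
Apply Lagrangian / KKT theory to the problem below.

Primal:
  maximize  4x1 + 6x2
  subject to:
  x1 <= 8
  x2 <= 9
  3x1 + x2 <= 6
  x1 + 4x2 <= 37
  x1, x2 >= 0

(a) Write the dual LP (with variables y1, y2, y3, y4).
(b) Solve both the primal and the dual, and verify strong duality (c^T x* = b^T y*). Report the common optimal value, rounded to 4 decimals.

The standard primal-dual pair for 'max c^T x s.t. A x <= b, x >= 0' is:
  Dual:  min b^T y  s.t.  A^T y >= c,  y >= 0.

So the dual LP is:
  minimize  8y1 + 9y2 + 6y3 + 37y4
  subject to:
    y1 + 3y3 + y4 >= 4
    y2 + y3 + 4y4 >= 6
    y1, y2, y3, y4 >= 0

Solving the primal: x* = (0, 6).
  primal value c^T x* = 36.
Solving the dual: y* = (0, 0, 6, 0).
  dual value b^T y* = 36.
Strong duality: c^T x* = b^T y*. Confirmed.

36


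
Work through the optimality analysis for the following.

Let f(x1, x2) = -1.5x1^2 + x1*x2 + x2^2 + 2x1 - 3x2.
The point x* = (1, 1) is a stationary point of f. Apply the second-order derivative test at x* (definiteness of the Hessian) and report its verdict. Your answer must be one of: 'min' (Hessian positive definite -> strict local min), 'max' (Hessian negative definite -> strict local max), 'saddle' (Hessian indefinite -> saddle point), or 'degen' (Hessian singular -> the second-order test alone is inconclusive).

Compute the Hessian H = grad^2 f:
  H = [[-3, 1], [1, 2]]
Verify stationarity: grad f(x*) = H x* + g = (0, 0).
Eigenvalues of H: -3.1926, 2.1926.
Eigenvalues have mixed signs, so H is indefinite -> x* is a saddle point.

saddle


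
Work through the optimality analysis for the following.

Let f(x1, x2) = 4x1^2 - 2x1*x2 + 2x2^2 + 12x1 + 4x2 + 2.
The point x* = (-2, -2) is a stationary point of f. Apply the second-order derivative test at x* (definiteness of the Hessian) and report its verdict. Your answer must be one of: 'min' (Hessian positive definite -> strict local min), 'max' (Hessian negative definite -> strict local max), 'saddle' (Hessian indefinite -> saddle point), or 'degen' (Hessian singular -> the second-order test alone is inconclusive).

Compute the Hessian H = grad^2 f:
  H = [[8, -2], [-2, 4]]
Verify stationarity: grad f(x*) = H x* + g = (0, 0).
Eigenvalues of H: 3.1716, 8.8284.
Both eigenvalues > 0, so H is positive definite -> x* is a strict local min.

min


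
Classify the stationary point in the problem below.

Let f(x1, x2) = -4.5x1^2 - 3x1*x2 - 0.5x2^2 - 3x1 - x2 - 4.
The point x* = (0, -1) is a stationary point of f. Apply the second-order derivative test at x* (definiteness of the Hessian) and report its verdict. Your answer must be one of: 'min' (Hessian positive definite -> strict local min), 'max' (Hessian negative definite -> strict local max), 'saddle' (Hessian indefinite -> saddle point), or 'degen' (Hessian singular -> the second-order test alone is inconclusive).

Compute the Hessian H = grad^2 f:
  H = [[-9, -3], [-3, -1]]
Verify stationarity: grad f(x*) = H x* + g = (0, 0).
Eigenvalues of H: -10, 0.
H has a zero eigenvalue (singular; negative semidefinite but not definite), so H is neither positive definite, negative definite, nor indefinite. The second-order test alone is inconclusive -> degen.
(Indeed, f is constant along the null direction of H through x*, so x* is not a strict local extremum.)

degen


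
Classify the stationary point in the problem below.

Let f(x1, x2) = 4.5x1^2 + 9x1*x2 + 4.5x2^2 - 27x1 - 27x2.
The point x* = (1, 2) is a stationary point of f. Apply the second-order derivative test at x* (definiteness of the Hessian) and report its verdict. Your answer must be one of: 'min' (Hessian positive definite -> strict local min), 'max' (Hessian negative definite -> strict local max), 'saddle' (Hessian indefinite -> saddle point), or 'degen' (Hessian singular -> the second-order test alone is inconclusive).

Compute the Hessian H = grad^2 f:
  H = [[9, 9], [9, 9]]
Verify stationarity: grad f(x*) = H x* + g = (0, 0).
Eigenvalues of H: 0, 18.
H has a zero eigenvalue (singular; positive semidefinite but not definite), so H is neither positive definite, negative definite, nor indefinite. The second-order test alone is inconclusive -> degen.
(Indeed, f is constant along the null direction of H through x*, so x* is not a strict local extremum.)

degen


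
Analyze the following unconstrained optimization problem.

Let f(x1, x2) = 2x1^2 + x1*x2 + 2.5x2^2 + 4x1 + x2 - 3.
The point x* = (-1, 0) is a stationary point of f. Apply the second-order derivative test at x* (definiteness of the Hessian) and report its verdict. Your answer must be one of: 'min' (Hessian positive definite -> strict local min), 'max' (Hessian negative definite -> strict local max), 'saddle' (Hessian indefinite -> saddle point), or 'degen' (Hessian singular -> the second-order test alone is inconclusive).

Compute the Hessian H = grad^2 f:
  H = [[4, 1], [1, 5]]
Verify stationarity: grad f(x*) = H x* + g = (0, 0).
Eigenvalues of H: 3.382, 5.618.
Both eigenvalues > 0, so H is positive definite -> x* is a strict local min.

min


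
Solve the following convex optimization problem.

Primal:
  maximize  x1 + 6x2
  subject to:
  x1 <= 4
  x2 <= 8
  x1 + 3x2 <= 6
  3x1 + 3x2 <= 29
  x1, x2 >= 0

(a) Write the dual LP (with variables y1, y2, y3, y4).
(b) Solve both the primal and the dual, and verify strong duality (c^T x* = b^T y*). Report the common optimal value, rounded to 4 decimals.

The standard primal-dual pair for 'max c^T x s.t. A x <= b, x >= 0' is:
  Dual:  min b^T y  s.t.  A^T y >= c,  y >= 0.

So the dual LP is:
  minimize  4y1 + 8y2 + 6y3 + 29y4
  subject to:
    y1 + y3 + 3y4 >= 1
    y2 + 3y3 + 3y4 >= 6
    y1, y2, y3, y4 >= 0

Solving the primal: x* = (0, 2).
  primal value c^T x* = 12.
Solving the dual: y* = (0, 0, 2, 0).
  dual value b^T y* = 12.
Strong duality: c^T x* = b^T y*. Confirmed.

12


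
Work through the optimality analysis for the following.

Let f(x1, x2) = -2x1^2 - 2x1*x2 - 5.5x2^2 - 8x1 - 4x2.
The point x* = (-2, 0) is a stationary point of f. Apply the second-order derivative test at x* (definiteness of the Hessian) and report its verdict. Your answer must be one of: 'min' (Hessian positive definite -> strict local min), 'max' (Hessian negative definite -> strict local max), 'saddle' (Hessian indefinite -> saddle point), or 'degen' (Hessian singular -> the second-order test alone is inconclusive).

Compute the Hessian H = grad^2 f:
  H = [[-4, -2], [-2, -11]]
Verify stationarity: grad f(x*) = H x* + g = (0, 0).
Eigenvalues of H: -11.5311, -3.4689.
Both eigenvalues < 0, so H is negative definite -> x* is a strict local max.

max


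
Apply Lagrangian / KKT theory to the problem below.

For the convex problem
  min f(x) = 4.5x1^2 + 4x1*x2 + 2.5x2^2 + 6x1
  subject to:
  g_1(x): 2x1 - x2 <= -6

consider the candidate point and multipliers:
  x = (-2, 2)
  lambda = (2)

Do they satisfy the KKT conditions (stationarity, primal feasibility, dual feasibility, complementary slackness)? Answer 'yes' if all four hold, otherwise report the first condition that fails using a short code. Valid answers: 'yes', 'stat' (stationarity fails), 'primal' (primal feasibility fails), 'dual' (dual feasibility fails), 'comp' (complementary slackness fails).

Gradient of f: grad f(x) = Q x + c = (-4, 2)
Constraint values g_i(x) = a_i^T x - b_i:
  g_1((-2, 2)) = 0
Stationarity residual: grad f(x) + sum_i lambda_i a_i = (0, 0)
  -> stationarity OK
Primal feasibility (all g_i <= 0): OK
Dual feasibility (all lambda_i >= 0): OK
Complementary slackness (lambda_i * g_i(x) = 0 for all i): OK

Verdict: yes, KKT holds.

yes


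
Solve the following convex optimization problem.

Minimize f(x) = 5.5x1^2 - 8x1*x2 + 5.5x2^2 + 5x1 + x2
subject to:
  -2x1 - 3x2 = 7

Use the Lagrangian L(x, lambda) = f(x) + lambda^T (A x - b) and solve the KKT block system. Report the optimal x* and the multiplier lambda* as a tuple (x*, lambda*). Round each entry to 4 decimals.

Form the Lagrangian:
  L(x, lambda) = (1/2) x^T Q x + c^T x + lambda^T (A x - b)
Stationarity (grad_x L = 0): Q x + c + A^T lambda = 0.
Primal feasibility: A x = b.

This gives the KKT block system:
  [ Q   A^T ] [ x     ]   [-c ]
  [ A    0  ] [ lambda ] = [ b ]

Solving the linear system:
  x*      = (-1.5105, -1.3264)
  lambda* = (-0.5021)
  f(x*)   = -2.682

x* = (-1.5105, -1.3264), lambda* = (-0.5021)


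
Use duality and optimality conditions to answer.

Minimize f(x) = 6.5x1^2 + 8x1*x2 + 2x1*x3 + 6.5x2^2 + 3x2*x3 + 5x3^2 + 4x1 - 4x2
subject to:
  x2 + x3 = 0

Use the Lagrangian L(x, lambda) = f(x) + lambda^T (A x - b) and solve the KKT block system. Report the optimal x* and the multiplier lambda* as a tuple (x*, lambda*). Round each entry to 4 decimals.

Form the Lagrangian:
  L(x, lambda) = (1/2) x^T Q x + c^T x + lambda^T (A x - b)
Stationarity (grad_x L = 0): Q x + c + A^T lambda = 0.
Primal feasibility: A x = b.

This gives the KKT block system:
  [ Q   A^T ] [ x     ]   [-c ]
  [ A    0  ] [ lambda ] = [ b ]

Solving the linear system:
  x*      = (-0.4973, 0.4108, -0.4108)
  lambda* = (3.8703)
  f(x*)   = -1.8162

x* = (-0.4973, 0.4108, -0.4108), lambda* = (3.8703)


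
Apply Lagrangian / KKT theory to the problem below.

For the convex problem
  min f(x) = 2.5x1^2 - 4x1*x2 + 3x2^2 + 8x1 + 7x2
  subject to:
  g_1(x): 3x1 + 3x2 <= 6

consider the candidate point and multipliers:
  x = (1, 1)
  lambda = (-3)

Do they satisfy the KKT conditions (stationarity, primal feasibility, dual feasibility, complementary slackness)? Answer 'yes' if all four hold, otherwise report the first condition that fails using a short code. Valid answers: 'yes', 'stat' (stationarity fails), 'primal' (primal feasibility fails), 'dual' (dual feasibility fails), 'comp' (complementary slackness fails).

Gradient of f: grad f(x) = Q x + c = (9, 9)
Constraint values g_i(x) = a_i^T x - b_i:
  g_1((1, 1)) = 0
Stationarity residual: grad f(x) + sum_i lambda_i a_i = (0, 0)
  -> stationarity OK
Primal feasibility (all g_i <= 0): OK
Dual feasibility (all lambda_i >= 0): FAILS
Complementary slackness (lambda_i * g_i(x) = 0 for all i): OK

Verdict: the first failing condition is dual_feasibility -> dual.

dual


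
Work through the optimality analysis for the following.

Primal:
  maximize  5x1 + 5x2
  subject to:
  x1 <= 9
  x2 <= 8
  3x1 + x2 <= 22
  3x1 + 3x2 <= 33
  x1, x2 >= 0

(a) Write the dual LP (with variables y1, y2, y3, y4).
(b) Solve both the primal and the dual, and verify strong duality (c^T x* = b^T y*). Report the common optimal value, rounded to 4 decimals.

The standard primal-dual pair for 'max c^T x s.t. A x <= b, x >= 0' is:
  Dual:  min b^T y  s.t.  A^T y >= c,  y >= 0.

So the dual LP is:
  minimize  9y1 + 8y2 + 22y3 + 33y4
  subject to:
    y1 + 3y3 + 3y4 >= 5
    y2 + y3 + 3y4 >= 5
    y1, y2, y3, y4 >= 0

Solving the primal: x* = (5.5, 5.5).
  primal value c^T x* = 55.
Solving the dual: y* = (0, 0, 0, 1.6667).
  dual value b^T y* = 55.
Strong duality: c^T x* = b^T y*. Confirmed.

55


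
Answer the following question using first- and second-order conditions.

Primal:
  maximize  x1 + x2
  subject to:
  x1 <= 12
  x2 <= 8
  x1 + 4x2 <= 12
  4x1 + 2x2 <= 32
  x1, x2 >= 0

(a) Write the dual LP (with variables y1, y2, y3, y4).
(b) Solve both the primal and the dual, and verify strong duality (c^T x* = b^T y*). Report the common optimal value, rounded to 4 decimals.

The standard primal-dual pair for 'max c^T x s.t. A x <= b, x >= 0' is:
  Dual:  min b^T y  s.t.  A^T y >= c,  y >= 0.

So the dual LP is:
  minimize  12y1 + 8y2 + 12y3 + 32y4
  subject to:
    y1 + y3 + 4y4 >= 1
    y2 + 4y3 + 2y4 >= 1
    y1, y2, y3, y4 >= 0

Solving the primal: x* = (7.4286, 1.1429).
  primal value c^T x* = 8.5714.
Solving the dual: y* = (0, 0, 0.1429, 0.2143).
  dual value b^T y* = 8.5714.
Strong duality: c^T x* = b^T y*. Confirmed.

8.5714


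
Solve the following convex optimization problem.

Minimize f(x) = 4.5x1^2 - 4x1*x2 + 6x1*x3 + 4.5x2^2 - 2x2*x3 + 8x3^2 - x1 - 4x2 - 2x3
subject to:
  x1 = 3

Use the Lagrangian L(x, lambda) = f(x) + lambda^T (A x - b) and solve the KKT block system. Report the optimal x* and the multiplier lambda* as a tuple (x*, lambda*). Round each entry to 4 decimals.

Form the Lagrangian:
  L(x, lambda) = (1/2) x^T Q x + c^T x + lambda^T (A x - b)
Stationarity (grad_x L = 0): Q x + c + A^T lambda = 0.
Primal feasibility: A x = b.

This gives the KKT block system:
  [ Q   A^T ] [ x     ]   [-c ]
  [ A    0  ] [ lambda ] = [ b ]

Solving the linear system:
  x*      = (3, 1.6, -0.8)
  lambda* = (-14.8)
  f(x*)   = 18.3

x* = (3, 1.6, -0.8), lambda* = (-14.8)


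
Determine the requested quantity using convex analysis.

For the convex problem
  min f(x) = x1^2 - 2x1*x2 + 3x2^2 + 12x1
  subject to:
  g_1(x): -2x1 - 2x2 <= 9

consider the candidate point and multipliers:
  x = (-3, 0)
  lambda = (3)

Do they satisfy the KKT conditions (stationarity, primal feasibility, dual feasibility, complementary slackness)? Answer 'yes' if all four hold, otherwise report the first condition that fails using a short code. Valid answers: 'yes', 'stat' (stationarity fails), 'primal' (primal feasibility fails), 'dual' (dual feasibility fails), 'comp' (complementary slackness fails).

Gradient of f: grad f(x) = Q x + c = (6, 6)
Constraint values g_i(x) = a_i^T x - b_i:
  g_1((-3, 0)) = -3
Stationarity residual: grad f(x) + sum_i lambda_i a_i = (0, 0)
  -> stationarity OK
Primal feasibility (all g_i <= 0): OK
Dual feasibility (all lambda_i >= 0): OK
Complementary slackness (lambda_i * g_i(x) = 0 for all i): FAILS

Verdict: the first failing condition is complementary_slackness -> comp.

comp


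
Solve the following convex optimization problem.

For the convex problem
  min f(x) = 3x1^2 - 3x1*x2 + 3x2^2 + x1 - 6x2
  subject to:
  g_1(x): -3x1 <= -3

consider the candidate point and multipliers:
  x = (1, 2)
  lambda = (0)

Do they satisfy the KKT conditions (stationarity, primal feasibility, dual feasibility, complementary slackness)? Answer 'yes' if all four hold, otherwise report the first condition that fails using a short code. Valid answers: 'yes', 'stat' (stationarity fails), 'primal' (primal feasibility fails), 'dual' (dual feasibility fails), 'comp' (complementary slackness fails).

Gradient of f: grad f(x) = Q x + c = (1, 3)
Constraint values g_i(x) = a_i^T x - b_i:
  g_1((1, 2)) = 0
Stationarity residual: grad f(x) + sum_i lambda_i a_i = (1, 3)
  -> stationarity FAILS
Primal feasibility (all g_i <= 0): OK
Dual feasibility (all lambda_i >= 0): OK
Complementary slackness (lambda_i * g_i(x) = 0 for all i): OK

Verdict: the first failing condition is stationarity -> stat.

stat


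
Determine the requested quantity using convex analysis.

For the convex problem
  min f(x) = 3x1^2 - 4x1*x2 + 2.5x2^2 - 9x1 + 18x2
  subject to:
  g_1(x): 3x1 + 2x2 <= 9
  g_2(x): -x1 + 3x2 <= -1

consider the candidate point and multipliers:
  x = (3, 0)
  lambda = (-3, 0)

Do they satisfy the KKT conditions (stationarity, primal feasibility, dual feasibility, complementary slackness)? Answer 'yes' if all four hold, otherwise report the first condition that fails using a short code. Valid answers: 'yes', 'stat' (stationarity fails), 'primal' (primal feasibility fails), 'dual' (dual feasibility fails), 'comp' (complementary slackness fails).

Gradient of f: grad f(x) = Q x + c = (9, 6)
Constraint values g_i(x) = a_i^T x - b_i:
  g_1((3, 0)) = 0
  g_2((3, 0)) = -2
Stationarity residual: grad f(x) + sum_i lambda_i a_i = (0, 0)
  -> stationarity OK
Primal feasibility (all g_i <= 0): OK
Dual feasibility (all lambda_i >= 0): FAILS
Complementary slackness (lambda_i * g_i(x) = 0 for all i): OK

Verdict: the first failing condition is dual_feasibility -> dual.

dual


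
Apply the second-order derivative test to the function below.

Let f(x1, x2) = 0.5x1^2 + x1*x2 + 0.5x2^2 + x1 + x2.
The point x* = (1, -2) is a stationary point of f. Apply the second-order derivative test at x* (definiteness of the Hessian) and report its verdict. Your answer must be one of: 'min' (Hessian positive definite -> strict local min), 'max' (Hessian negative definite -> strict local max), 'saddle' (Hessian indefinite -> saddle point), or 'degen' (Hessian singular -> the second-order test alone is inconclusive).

Compute the Hessian H = grad^2 f:
  H = [[1, 1], [1, 1]]
Verify stationarity: grad f(x*) = H x* + g = (0, 0).
Eigenvalues of H: 0, 2.
H has a zero eigenvalue (singular; positive semidefinite but not definite), so H is neither positive definite, negative definite, nor indefinite. The second-order test alone is inconclusive -> degen.
(Indeed, f is constant along the null direction of H through x*, so x* is not a strict local extremum.)

degen


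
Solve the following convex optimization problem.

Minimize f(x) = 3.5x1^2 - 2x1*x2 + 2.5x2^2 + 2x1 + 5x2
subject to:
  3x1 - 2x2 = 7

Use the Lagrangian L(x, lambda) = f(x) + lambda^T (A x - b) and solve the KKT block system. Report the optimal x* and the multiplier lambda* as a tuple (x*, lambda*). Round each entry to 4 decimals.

Form the Lagrangian:
  L(x, lambda) = (1/2) x^T Q x + c^T x + lambda^T (A x - b)
Stationarity (grad_x L = 0): Q x + c + A^T lambda = 0.
Primal feasibility: A x = b.

This gives the KKT block system:
  [ Q   A^T ] [ x     ]   [-c ]
  [ A    0  ] [ lambda ] = [ b ]

Solving the linear system:
  x*      = (0.7959, -2.3061)
  lambda* = (-4.0612)
  f(x*)   = 9.2449

x* = (0.7959, -2.3061), lambda* = (-4.0612)


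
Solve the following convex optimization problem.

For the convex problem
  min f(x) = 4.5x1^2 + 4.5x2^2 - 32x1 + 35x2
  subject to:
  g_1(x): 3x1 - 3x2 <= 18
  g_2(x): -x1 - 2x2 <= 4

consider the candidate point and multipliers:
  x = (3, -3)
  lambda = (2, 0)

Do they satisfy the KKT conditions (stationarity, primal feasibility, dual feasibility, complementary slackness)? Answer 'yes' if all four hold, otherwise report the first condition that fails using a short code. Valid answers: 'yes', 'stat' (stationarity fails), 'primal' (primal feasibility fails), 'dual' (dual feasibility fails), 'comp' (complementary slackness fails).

Gradient of f: grad f(x) = Q x + c = (-5, 8)
Constraint values g_i(x) = a_i^T x - b_i:
  g_1((3, -3)) = 0
  g_2((3, -3)) = -1
Stationarity residual: grad f(x) + sum_i lambda_i a_i = (1, 2)
  -> stationarity FAILS
Primal feasibility (all g_i <= 0): OK
Dual feasibility (all lambda_i >= 0): OK
Complementary slackness (lambda_i * g_i(x) = 0 for all i): OK

Verdict: the first failing condition is stationarity -> stat.

stat


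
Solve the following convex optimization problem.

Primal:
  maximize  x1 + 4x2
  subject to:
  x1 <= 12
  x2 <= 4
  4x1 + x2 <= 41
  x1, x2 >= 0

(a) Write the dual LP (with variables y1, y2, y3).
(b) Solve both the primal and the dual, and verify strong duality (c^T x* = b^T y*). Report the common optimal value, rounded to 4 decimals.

The standard primal-dual pair for 'max c^T x s.t. A x <= b, x >= 0' is:
  Dual:  min b^T y  s.t.  A^T y >= c,  y >= 0.

So the dual LP is:
  minimize  12y1 + 4y2 + 41y3
  subject to:
    y1 + 4y3 >= 1
    y2 + y3 >= 4
    y1, y2, y3 >= 0

Solving the primal: x* = (9.25, 4).
  primal value c^T x* = 25.25.
Solving the dual: y* = (0, 3.75, 0.25).
  dual value b^T y* = 25.25.
Strong duality: c^T x* = b^T y*. Confirmed.

25.25


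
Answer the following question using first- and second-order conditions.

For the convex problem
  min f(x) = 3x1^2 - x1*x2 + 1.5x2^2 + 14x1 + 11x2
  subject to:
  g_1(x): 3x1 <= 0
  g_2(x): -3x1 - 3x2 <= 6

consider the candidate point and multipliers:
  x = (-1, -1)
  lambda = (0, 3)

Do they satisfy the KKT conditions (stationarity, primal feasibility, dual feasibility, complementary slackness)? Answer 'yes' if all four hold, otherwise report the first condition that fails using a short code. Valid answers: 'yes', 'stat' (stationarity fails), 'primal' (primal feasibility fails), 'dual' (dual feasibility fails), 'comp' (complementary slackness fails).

Gradient of f: grad f(x) = Q x + c = (9, 9)
Constraint values g_i(x) = a_i^T x - b_i:
  g_1((-1, -1)) = -3
  g_2((-1, -1)) = 0
Stationarity residual: grad f(x) + sum_i lambda_i a_i = (0, 0)
  -> stationarity OK
Primal feasibility (all g_i <= 0): OK
Dual feasibility (all lambda_i >= 0): OK
Complementary slackness (lambda_i * g_i(x) = 0 for all i): OK

Verdict: yes, KKT holds.

yes


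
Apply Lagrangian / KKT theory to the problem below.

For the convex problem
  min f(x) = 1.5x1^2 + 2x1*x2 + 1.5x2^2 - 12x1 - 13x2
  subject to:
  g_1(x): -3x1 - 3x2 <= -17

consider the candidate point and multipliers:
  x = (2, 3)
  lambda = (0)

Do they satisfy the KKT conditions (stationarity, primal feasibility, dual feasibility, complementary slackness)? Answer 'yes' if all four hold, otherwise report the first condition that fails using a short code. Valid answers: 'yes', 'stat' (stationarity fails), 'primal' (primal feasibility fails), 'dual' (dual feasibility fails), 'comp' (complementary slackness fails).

Gradient of f: grad f(x) = Q x + c = (0, 0)
Constraint values g_i(x) = a_i^T x - b_i:
  g_1((2, 3)) = 2
Stationarity residual: grad f(x) + sum_i lambda_i a_i = (0, 0)
  -> stationarity OK
Primal feasibility (all g_i <= 0): FAILS
Dual feasibility (all lambda_i >= 0): OK
Complementary slackness (lambda_i * g_i(x) = 0 for all i): OK

Verdict: the first failing condition is primal_feasibility -> primal.

primal


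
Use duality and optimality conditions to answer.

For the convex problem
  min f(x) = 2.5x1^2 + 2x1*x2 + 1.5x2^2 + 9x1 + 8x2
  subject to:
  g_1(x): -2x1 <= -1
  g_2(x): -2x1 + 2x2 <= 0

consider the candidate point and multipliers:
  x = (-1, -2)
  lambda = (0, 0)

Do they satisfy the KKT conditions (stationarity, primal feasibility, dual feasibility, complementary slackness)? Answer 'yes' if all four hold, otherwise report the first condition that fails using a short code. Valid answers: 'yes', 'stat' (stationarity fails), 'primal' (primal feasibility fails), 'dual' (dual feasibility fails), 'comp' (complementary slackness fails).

Gradient of f: grad f(x) = Q x + c = (0, 0)
Constraint values g_i(x) = a_i^T x - b_i:
  g_1((-1, -2)) = 3
  g_2((-1, -2)) = -2
Stationarity residual: grad f(x) + sum_i lambda_i a_i = (0, 0)
  -> stationarity OK
Primal feasibility (all g_i <= 0): FAILS
Dual feasibility (all lambda_i >= 0): OK
Complementary slackness (lambda_i * g_i(x) = 0 for all i): OK

Verdict: the first failing condition is primal_feasibility -> primal.

primal


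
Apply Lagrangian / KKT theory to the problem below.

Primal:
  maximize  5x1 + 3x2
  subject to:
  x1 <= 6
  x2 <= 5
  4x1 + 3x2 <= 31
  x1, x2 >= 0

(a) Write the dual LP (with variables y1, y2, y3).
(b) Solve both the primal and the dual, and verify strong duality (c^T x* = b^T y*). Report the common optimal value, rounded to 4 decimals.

The standard primal-dual pair for 'max c^T x s.t. A x <= b, x >= 0' is:
  Dual:  min b^T y  s.t.  A^T y >= c,  y >= 0.

So the dual LP is:
  minimize  6y1 + 5y2 + 31y3
  subject to:
    y1 + 4y3 >= 5
    y2 + 3y3 >= 3
    y1, y2, y3 >= 0

Solving the primal: x* = (6, 2.3333).
  primal value c^T x* = 37.
Solving the dual: y* = (1, 0, 1).
  dual value b^T y* = 37.
Strong duality: c^T x* = b^T y*. Confirmed.

37


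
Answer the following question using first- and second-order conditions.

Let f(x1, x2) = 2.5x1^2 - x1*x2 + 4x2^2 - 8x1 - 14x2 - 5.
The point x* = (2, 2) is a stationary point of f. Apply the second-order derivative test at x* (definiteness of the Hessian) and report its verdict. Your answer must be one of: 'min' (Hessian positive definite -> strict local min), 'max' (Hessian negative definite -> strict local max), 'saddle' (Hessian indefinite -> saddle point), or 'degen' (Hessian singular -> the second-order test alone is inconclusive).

Compute the Hessian H = grad^2 f:
  H = [[5, -1], [-1, 8]]
Verify stationarity: grad f(x*) = H x* + g = (0, 0).
Eigenvalues of H: 4.6972, 8.3028.
Both eigenvalues > 0, so H is positive definite -> x* is a strict local min.

min


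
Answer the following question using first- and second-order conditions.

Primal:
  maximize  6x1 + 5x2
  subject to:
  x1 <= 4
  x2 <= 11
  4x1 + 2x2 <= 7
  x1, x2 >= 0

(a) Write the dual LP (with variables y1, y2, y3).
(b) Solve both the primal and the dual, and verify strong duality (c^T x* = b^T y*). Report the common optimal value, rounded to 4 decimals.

The standard primal-dual pair for 'max c^T x s.t. A x <= b, x >= 0' is:
  Dual:  min b^T y  s.t.  A^T y >= c,  y >= 0.

So the dual LP is:
  minimize  4y1 + 11y2 + 7y3
  subject to:
    y1 + 4y3 >= 6
    y2 + 2y3 >= 5
    y1, y2, y3 >= 0

Solving the primal: x* = (0, 3.5).
  primal value c^T x* = 17.5.
Solving the dual: y* = (0, 0, 2.5).
  dual value b^T y* = 17.5.
Strong duality: c^T x* = b^T y*. Confirmed.

17.5


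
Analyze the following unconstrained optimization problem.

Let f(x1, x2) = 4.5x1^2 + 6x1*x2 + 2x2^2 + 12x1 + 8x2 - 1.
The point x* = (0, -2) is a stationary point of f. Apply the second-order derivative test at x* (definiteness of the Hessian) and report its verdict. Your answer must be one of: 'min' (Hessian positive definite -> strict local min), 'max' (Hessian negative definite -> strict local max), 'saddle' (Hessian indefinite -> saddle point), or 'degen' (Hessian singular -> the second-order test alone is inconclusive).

Compute the Hessian H = grad^2 f:
  H = [[9, 6], [6, 4]]
Verify stationarity: grad f(x*) = H x* + g = (0, 0).
Eigenvalues of H: 0, 13.
H has a zero eigenvalue (singular; positive semidefinite but not definite), so H is neither positive definite, negative definite, nor indefinite. The second-order test alone is inconclusive -> degen.
(Indeed, f is constant along the null direction of H through x*, so x* is not a strict local extremum.)

degen


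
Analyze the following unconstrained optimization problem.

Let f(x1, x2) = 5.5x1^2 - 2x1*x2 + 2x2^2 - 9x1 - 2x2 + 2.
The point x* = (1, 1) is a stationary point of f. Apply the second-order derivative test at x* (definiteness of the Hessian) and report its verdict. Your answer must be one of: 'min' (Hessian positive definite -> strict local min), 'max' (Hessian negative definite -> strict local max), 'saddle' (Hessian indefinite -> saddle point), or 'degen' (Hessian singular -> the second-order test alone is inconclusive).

Compute the Hessian H = grad^2 f:
  H = [[11, -2], [-2, 4]]
Verify stationarity: grad f(x*) = H x* + g = (0, 0).
Eigenvalues of H: 3.4689, 11.5311.
Both eigenvalues > 0, so H is positive definite -> x* is a strict local min.

min


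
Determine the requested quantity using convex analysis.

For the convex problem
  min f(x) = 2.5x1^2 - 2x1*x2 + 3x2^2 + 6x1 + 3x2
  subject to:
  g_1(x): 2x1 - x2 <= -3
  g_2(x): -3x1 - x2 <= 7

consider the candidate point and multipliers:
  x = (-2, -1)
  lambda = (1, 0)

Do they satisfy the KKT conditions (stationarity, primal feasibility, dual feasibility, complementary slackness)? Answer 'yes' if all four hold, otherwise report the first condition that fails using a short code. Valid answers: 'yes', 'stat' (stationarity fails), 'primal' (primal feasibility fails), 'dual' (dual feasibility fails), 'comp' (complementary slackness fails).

Gradient of f: grad f(x) = Q x + c = (-2, 1)
Constraint values g_i(x) = a_i^T x - b_i:
  g_1((-2, -1)) = 0
  g_2((-2, -1)) = 0
Stationarity residual: grad f(x) + sum_i lambda_i a_i = (0, 0)
  -> stationarity OK
Primal feasibility (all g_i <= 0): OK
Dual feasibility (all lambda_i >= 0): OK
Complementary slackness (lambda_i * g_i(x) = 0 for all i): OK

Verdict: yes, KKT holds.

yes


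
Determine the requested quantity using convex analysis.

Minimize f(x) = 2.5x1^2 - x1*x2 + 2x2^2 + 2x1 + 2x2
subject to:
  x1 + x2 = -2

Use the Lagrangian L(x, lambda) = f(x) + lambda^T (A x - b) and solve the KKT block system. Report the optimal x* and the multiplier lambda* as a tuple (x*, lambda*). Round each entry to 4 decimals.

Form the Lagrangian:
  L(x, lambda) = (1/2) x^T Q x + c^T x + lambda^T (A x - b)
Stationarity (grad_x L = 0): Q x + c + A^T lambda = 0.
Primal feasibility: A x = b.

This gives the KKT block system:
  [ Q   A^T ] [ x     ]   [-c ]
  [ A    0  ] [ lambda ] = [ b ]

Solving the linear system:
  x*      = (-0.9091, -1.0909)
  lambda* = (1.4545)
  f(x*)   = -0.5455

x* = (-0.9091, -1.0909), lambda* = (1.4545)


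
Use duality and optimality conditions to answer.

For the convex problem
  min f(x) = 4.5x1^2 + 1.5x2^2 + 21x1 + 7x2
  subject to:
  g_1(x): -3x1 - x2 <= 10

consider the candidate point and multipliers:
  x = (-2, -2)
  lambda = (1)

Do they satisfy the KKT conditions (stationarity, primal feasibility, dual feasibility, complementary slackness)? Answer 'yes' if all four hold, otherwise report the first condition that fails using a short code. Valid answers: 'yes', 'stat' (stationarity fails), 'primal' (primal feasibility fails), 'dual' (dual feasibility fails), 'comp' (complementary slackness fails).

Gradient of f: grad f(x) = Q x + c = (3, 1)
Constraint values g_i(x) = a_i^T x - b_i:
  g_1((-2, -2)) = -2
Stationarity residual: grad f(x) + sum_i lambda_i a_i = (0, 0)
  -> stationarity OK
Primal feasibility (all g_i <= 0): OK
Dual feasibility (all lambda_i >= 0): OK
Complementary slackness (lambda_i * g_i(x) = 0 for all i): FAILS

Verdict: the first failing condition is complementary_slackness -> comp.

comp


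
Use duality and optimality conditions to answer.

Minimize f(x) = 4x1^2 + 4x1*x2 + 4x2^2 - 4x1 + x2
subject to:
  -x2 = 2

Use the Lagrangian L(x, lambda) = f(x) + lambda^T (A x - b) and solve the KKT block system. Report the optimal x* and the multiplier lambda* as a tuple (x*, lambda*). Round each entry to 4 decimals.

Form the Lagrangian:
  L(x, lambda) = (1/2) x^T Q x + c^T x + lambda^T (A x - b)
Stationarity (grad_x L = 0): Q x + c + A^T lambda = 0.
Primal feasibility: A x = b.

This gives the KKT block system:
  [ Q   A^T ] [ x     ]   [-c ]
  [ A    0  ] [ lambda ] = [ b ]

Solving the linear system:
  x*      = (1.5, -2)
  lambda* = (-9)
  f(x*)   = 5

x* = (1.5, -2), lambda* = (-9)


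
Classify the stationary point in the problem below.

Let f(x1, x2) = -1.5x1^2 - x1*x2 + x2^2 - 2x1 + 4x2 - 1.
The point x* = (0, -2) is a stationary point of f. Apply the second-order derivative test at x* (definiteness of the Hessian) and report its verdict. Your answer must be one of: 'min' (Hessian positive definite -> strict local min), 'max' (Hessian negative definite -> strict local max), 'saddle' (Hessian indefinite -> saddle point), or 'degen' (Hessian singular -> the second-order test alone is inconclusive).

Compute the Hessian H = grad^2 f:
  H = [[-3, -1], [-1, 2]]
Verify stationarity: grad f(x*) = H x* + g = (0, 0).
Eigenvalues of H: -3.1926, 2.1926.
Eigenvalues have mixed signs, so H is indefinite -> x* is a saddle point.

saddle


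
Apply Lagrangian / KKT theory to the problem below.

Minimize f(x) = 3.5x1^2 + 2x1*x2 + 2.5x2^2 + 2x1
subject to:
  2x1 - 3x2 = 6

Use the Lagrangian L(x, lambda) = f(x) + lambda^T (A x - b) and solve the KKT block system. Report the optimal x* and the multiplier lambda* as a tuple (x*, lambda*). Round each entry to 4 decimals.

Form the Lagrangian:
  L(x, lambda) = (1/2) x^T Q x + c^T x + lambda^T (A x - b)
Stationarity (grad_x L = 0): Q x + c + A^T lambda = 0.
Primal feasibility: A x = b.

This gives the KKT block system:
  [ Q   A^T ] [ x     ]   [-c ]
  [ A    0  ] [ lambda ] = [ b ]

Solving the linear system:
  x*      = (0.729, -1.514)
  lambda* = (-2.0374)
  f(x*)   = 6.8411

x* = (0.729, -1.514), lambda* = (-2.0374)


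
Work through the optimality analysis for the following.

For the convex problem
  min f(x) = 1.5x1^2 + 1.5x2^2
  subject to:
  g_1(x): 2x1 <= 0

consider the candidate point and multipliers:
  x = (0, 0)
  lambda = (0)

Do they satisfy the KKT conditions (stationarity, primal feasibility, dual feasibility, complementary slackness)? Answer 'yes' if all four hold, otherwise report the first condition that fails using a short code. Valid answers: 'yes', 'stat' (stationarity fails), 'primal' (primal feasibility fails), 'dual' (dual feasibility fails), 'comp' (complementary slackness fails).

Gradient of f: grad f(x) = Q x + c = (0, 0)
Constraint values g_i(x) = a_i^T x - b_i:
  g_1((0, 0)) = 0
Stationarity residual: grad f(x) + sum_i lambda_i a_i = (0, 0)
  -> stationarity OK
Primal feasibility (all g_i <= 0): OK
Dual feasibility (all lambda_i >= 0): OK
Complementary slackness (lambda_i * g_i(x) = 0 for all i): OK

Verdict: yes, KKT holds.

yes


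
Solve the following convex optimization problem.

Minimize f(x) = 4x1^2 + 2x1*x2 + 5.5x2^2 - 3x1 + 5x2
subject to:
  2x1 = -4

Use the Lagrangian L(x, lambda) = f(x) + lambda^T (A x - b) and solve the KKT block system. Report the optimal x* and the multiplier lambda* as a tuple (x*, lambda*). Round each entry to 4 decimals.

Form the Lagrangian:
  L(x, lambda) = (1/2) x^T Q x + c^T x + lambda^T (A x - b)
Stationarity (grad_x L = 0): Q x + c + A^T lambda = 0.
Primal feasibility: A x = b.

This gives the KKT block system:
  [ Q   A^T ] [ x     ]   [-c ]
  [ A    0  ] [ lambda ] = [ b ]

Solving the linear system:
  x*      = (-2, -0.0909)
  lambda* = (9.5909)
  f(x*)   = 21.9545

x* = (-2, -0.0909), lambda* = (9.5909)


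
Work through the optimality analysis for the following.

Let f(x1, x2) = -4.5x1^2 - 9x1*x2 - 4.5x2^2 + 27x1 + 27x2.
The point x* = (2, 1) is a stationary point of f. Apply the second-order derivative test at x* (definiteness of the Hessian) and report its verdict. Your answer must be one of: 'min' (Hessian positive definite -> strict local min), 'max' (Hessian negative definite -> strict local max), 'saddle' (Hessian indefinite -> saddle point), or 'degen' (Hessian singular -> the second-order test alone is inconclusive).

Compute the Hessian H = grad^2 f:
  H = [[-9, -9], [-9, -9]]
Verify stationarity: grad f(x*) = H x* + g = (0, 0).
Eigenvalues of H: -18, 0.
H has a zero eigenvalue (singular; negative semidefinite but not definite), so H is neither positive definite, negative definite, nor indefinite. The second-order test alone is inconclusive -> degen.
(Indeed, f is constant along the null direction of H through x*, so x* is not a strict local extremum.)

degen


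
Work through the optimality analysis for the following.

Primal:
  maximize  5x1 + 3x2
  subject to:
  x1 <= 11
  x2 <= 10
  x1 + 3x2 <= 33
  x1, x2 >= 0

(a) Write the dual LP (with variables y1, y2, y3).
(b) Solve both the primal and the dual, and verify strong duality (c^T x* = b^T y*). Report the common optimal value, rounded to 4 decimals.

The standard primal-dual pair for 'max c^T x s.t. A x <= b, x >= 0' is:
  Dual:  min b^T y  s.t.  A^T y >= c,  y >= 0.

So the dual LP is:
  minimize  11y1 + 10y2 + 33y3
  subject to:
    y1 + y3 >= 5
    y2 + 3y3 >= 3
    y1, y2, y3 >= 0

Solving the primal: x* = (11, 7.3333).
  primal value c^T x* = 77.
Solving the dual: y* = (4, 0, 1).
  dual value b^T y* = 77.
Strong duality: c^T x* = b^T y*. Confirmed.

77


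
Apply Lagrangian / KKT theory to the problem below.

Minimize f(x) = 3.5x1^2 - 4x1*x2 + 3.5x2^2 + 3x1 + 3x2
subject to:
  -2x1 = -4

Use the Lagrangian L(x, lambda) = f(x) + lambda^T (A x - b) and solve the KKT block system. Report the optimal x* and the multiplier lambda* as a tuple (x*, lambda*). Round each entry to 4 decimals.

Form the Lagrangian:
  L(x, lambda) = (1/2) x^T Q x + c^T x + lambda^T (A x - b)
Stationarity (grad_x L = 0): Q x + c + A^T lambda = 0.
Primal feasibility: A x = b.

This gives the KKT block system:
  [ Q   A^T ] [ x     ]   [-c ]
  [ A    0  ] [ lambda ] = [ b ]

Solving the linear system:
  x*      = (2, 0.7143)
  lambda* = (7.0714)
  f(x*)   = 18.2143

x* = (2, 0.7143), lambda* = (7.0714)


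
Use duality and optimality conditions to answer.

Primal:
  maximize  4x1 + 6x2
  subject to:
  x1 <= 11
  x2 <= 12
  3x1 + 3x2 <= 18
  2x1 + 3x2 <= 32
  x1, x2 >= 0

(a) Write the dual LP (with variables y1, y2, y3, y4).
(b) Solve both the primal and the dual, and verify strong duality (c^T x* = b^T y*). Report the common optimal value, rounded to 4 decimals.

The standard primal-dual pair for 'max c^T x s.t. A x <= b, x >= 0' is:
  Dual:  min b^T y  s.t.  A^T y >= c,  y >= 0.

So the dual LP is:
  minimize  11y1 + 12y2 + 18y3 + 32y4
  subject to:
    y1 + 3y3 + 2y4 >= 4
    y2 + 3y3 + 3y4 >= 6
    y1, y2, y3, y4 >= 0

Solving the primal: x* = (0, 6).
  primal value c^T x* = 36.
Solving the dual: y* = (0, 0, 2, 0).
  dual value b^T y* = 36.
Strong duality: c^T x* = b^T y*. Confirmed.

36


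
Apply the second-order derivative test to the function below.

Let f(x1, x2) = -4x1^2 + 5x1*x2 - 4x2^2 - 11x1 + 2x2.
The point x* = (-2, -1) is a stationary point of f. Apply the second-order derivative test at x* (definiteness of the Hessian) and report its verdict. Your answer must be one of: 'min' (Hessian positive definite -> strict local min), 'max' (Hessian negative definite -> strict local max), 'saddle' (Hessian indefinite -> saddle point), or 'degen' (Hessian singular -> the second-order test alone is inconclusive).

Compute the Hessian H = grad^2 f:
  H = [[-8, 5], [5, -8]]
Verify stationarity: grad f(x*) = H x* + g = (0, 0).
Eigenvalues of H: -13, -3.
Both eigenvalues < 0, so H is negative definite -> x* is a strict local max.

max


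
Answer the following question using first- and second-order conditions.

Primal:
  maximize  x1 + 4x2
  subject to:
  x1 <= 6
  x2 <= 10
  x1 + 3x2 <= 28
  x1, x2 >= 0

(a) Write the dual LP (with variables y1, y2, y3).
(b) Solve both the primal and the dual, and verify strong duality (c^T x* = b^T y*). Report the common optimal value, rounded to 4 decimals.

The standard primal-dual pair for 'max c^T x s.t. A x <= b, x >= 0' is:
  Dual:  min b^T y  s.t.  A^T y >= c,  y >= 0.

So the dual LP is:
  minimize  6y1 + 10y2 + 28y3
  subject to:
    y1 + y3 >= 1
    y2 + 3y3 >= 4
    y1, y2, y3 >= 0

Solving the primal: x* = (0, 9.3333).
  primal value c^T x* = 37.3333.
Solving the dual: y* = (0, 0, 1.3333).
  dual value b^T y* = 37.3333.
Strong duality: c^T x* = b^T y*. Confirmed.

37.3333


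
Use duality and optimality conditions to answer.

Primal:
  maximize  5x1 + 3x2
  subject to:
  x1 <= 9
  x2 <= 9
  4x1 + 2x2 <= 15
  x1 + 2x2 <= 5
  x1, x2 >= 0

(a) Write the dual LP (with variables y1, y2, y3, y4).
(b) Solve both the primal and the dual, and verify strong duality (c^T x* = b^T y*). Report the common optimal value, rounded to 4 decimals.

The standard primal-dual pair for 'max c^T x s.t. A x <= b, x >= 0' is:
  Dual:  min b^T y  s.t.  A^T y >= c,  y >= 0.

So the dual LP is:
  minimize  9y1 + 9y2 + 15y3 + 5y4
  subject to:
    y1 + 4y3 + y4 >= 5
    y2 + 2y3 + 2y4 >= 3
    y1, y2, y3, y4 >= 0

Solving the primal: x* = (3.3333, 0.8333).
  primal value c^T x* = 19.1667.
Solving the dual: y* = (0, 0, 1.1667, 0.3333).
  dual value b^T y* = 19.1667.
Strong duality: c^T x* = b^T y*. Confirmed.

19.1667
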